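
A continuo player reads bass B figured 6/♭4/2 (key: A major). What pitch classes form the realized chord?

B, C#, Eb, G#

A second above B in this key is C#.
A fourth above B in this key is E, lowered to Eb by the flat.
A sixth above B in this key is G#.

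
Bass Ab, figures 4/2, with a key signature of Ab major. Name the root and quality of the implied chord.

The figures 4/2 indicate a seventh chord in third inversion.
In third inversion the root lies a second above the bass: a second above Ab in Ab major is Bb.
The chord tones are Ab, Bb, Db, F, giving Bb minor seventh.

Bb minor seventh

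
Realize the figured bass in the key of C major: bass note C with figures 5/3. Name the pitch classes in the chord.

A third above C in this key is E.
A fifth above C in this key is G.
Together with the bass C, this spells C major in root position.

C, E, G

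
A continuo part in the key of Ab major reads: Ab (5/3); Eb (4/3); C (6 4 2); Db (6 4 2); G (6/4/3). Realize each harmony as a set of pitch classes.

Ab (5/3): Ab, C, Eb.
Eb (6/4/3): Eb, G, Ab, C.
C (6/4/2): C, Db, F, Ab.
Db (6/4/2): Db, Eb, G, Bb.
G (6/4/3): G, Bb, C, Eb.

Ab, C, Eb | Eb, G, Ab, C | C, Db, F, Ab | Db, Eb, G, Bb | G, Bb, C, Eb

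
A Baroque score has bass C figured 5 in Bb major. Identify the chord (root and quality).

The figures 5 indicate a triad in root position.
In root position the bass is the root, so the root is C.
The chord tones are C, Eb, G, giving C minor.

C minor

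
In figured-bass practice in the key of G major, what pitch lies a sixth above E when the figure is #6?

C#

Counting 5 letter steps above E lands on C; in G major, that letter is C.
The #6 figure raises it a semitone, giving C#.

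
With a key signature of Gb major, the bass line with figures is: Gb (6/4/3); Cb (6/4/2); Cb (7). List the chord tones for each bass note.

Gb, Bb, Cb, Eb | Cb, Db, F, Ab | Cb, Eb, Gb, Bb

Gb (6/4/3): Gb, Bb, Cb, Eb.
Cb (6/4/2): Cb, Db, F, Ab.
Cb (7/5/3): Cb, Eb, Gb, Bb.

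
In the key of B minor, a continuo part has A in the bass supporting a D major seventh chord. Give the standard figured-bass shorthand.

A is the fifth of D major seventh, so the chord is in second inversion.
A seventh chord in second inversion is figured 6/4/3, conventionally abbreviated 4/3.

4/3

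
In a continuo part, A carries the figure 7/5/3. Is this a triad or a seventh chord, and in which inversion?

seventh chord, root position

Intervals of 7/5/3 above the bass form a seventh chord; the bass is the root, so this is root position.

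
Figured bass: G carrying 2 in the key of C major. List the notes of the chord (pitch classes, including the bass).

G, A, C, E

The written figures 2 are shorthand for 6/4/2: the 6/4 are implied.
A second above G in this key is A.
A fourth above G in this key is C.
A sixth above G in this key is E.
Together with the bass G, this spells A minor seventh in third inversion.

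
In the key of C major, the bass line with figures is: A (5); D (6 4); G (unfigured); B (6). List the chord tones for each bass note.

A, C, E | D, G, B | G, B, D | B, D, G

A (5/3): A, C, E.
D (6/4): D, G, B.
G (5/3): G, B, D.
B (6/3): B, D, G.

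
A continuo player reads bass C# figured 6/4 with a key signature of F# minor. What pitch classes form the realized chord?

A fourth above C# in this key is F#.
A sixth above C# in this key is A.
Together with the bass C#, this spells F# minor in second inversion.

C#, F#, A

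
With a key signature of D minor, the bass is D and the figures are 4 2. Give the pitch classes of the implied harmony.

The written figures 4 2 are shorthand for 6/4/2: the 6 is implied.
A second above D in this key is E.
A fourth above D in this key is G.
A sixth above D in this key is Bb.
Together with the bass D, this spells E half-diminished seventh in third inversion.

D, E, G, Bb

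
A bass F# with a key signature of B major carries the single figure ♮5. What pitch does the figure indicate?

C

Counting 4 letter steps above F# lands on C; in B major, that letter is C#.
The ♮5 figure makes it natural, giving C.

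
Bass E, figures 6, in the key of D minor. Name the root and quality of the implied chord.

The figures 6 indicate a triad in first inversion.
In first inversion the root lies a sixth above the bass: a sixth above E in D minor is C.
The chord tones are E, G, C, giving C major.

C major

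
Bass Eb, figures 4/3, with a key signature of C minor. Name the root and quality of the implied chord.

Ab major seventh

The figures 4/3 indicate a seventh chord in second inversion.
In second inversion the root lies a fourth above the bass: a fourth above Eb in C minor is Ab.
The chord tones are Eb, G, Ab, C, giving Ab major seventh.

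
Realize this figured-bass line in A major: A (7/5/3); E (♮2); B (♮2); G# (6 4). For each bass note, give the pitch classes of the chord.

A (7/5/3): A, C#, E, G#.
E (6/4/♮2): E, F, A, C#.
B (6/4/♮2): B, C, E, G#.
G# (6/4): G#, C#, E.

A, C#, E, G# | E, F, A, C# | B, C, E, G# | G#, C#, E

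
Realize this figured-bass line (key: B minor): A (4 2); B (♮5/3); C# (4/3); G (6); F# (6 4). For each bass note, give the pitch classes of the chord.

A, B, D, F# | B, D, F | C#, E, F#, A | G, B, E | F#, B, D

A (6/4/2): A, B, D, F#.
B (♮5/3): B, D, F.
C# (6/4/3): C#, E, F#, A.
G (6/3): G, B, E.
F# (6/4): F#, B, D.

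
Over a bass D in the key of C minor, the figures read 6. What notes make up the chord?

The written figures 6 are shorthand for 6/3: the 3 is implied.
A third above D in this key is F.
A sixth above D in this key is Bb.
Together with the bass D, this spells Bb major in first inversion.

D, F, Bb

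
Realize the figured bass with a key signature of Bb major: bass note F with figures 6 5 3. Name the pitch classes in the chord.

A third above F in this key is A.
A fifth above F in this key is C.
A sixth above F in this key is D.
Together with the bass F, this spells D minor seventh in first inversion.

F, A, C, D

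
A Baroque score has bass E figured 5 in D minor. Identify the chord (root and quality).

E diminished

The figures 5 indicate a triad in root position.
In root position the bass is the root, so the root is E.
The chord tones are E, G, Bb, giving E diminished.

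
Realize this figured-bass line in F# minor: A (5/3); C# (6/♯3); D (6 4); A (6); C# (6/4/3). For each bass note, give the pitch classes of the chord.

A, C#, E | C#, E#, A | D, G#, B | A, C#, F# | C#, E, F#, A

A (5/3): A, C#, E.
C# (6/#3): C#, E#, A.
D (6/4): D, G#, B.
A (6/3): A, C#, F#.
C# (6/4/3): C#, E, F#, A.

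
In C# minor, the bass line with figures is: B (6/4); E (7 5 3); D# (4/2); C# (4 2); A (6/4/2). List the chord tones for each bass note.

B (6/4): B, E, G#.
E (7/5/3): E, G#, B, D#.
D# (6/4/2): D#, E, G#, B.
C# (6/4/2): C#, D#, F#, A.
A (6/4/2): A, B, D#, F#.

B, E, G# | E, G#, B, D# | D#, E, G#, B | C#, D#, F#, A | A, B, D#, F#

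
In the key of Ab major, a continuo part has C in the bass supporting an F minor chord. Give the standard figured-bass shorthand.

6/4

C is the fifth of F minor, so the chord is in second inversion.
A triad in second inversion is figured 6/4, conventionally abbreviated 6/4.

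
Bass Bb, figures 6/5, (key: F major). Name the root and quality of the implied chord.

G minor seventh

The figures 6/5 indicate a seventh chord in first inversion.
In first inversion the root lies a sixth above the bass: a sixth above Bb in F major is G.
The chord tones are Bb, D, F, G, giving G minor seventh.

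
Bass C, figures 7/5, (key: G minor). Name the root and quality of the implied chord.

C minor seventh

The figures 7/5 indicate a seventh chord in root position.
In root position the bass is the root, so the root is C.
The chord tones are C, Eb, G, Bb, giving C minor seventh.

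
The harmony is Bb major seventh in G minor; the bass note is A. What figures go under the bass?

A is the seventh of Bb major seventh, so the chord is in third inversion.
A seventh chord in third inversion is figured 6/4/2, conventionally abbreviated 4/2.

4/2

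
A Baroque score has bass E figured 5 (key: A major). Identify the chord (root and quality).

E major

The figures 5 indicate a triad in root position.
In root position the bass is the root, so the root is E.
The chord tones are E, G#, B, giving E major.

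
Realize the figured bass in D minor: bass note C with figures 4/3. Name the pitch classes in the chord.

C, E, F, A

The written figures 4/3 are shorthand for 6/4/3: the 6 is implied.
A third above C in this key is E.
A fourth above C in this key is F.
A sixth above C in this key is A.
Together with the bass C, this spells F major seventh in second inversion.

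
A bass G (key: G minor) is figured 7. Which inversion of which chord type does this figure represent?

seventh chord, root position

7 is shorthand for 7/5/3.
Intervals of 7/5/3 above the bass form a seventh chord; the bass is the root, so this is root position.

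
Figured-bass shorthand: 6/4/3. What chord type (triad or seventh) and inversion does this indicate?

seventh chord, second inversion

Intervals of 6/4/3 above the bass form a seventh chord; the bass is the fifth, so this is second inversion.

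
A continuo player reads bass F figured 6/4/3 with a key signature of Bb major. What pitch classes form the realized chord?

F, A, Bb, D

A third above F in this key is A.
A fourth above F in this key is Bb.
A sixth above F in this key is D.
Together with the bass F, this spells Bb major seventh in second inversion.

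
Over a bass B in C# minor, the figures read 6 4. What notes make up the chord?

B, E, G#

A fourth above B in this key is E.
A sixth above B in this key is G#.
Together with the bass B, this spells E major in second inversion.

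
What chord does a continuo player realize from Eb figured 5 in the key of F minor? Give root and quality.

The figures 5 indicate a triad in root position.
In root position the bass is the root, so the root is Eb.
The chord tones are Eb, G, Bb, giving Eb major.

Eb major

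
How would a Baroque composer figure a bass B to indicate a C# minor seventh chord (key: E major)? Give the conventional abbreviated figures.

B is the seventh of C# minor seventh, so the chord is in third inversion.
A seventh chord in third inversion is figured 6/4/2, conventionally abbreviated 4/2.

4/2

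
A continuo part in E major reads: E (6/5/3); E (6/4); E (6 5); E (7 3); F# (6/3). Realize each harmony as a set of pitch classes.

E (6/5/3): E, G#, B, C#.
E (6/4): E, A, C#.
E (6/5/3): E, G#, B, C#.
E (7/5/3): E, G#, B, D#.
F# (6/3): F#, A, D#.

E, G#, B, C# | E, A, C# | E, G#, B, C# | E, G#, B, D# | F#, A, D#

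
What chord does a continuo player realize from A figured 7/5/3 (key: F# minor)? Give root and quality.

A major seventh

The figures 7/5/3 indicate a seventh chord in root position.
In root position the bass is the root, so the root is A.
The chord tones are A, C#, E, G#, giving A major seventh.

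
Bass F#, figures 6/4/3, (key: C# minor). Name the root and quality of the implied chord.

The figures 6/4/3 indicate a seventh chord in second inversion.
In second inversion the root lies a fourth above the bass: a fourth above F# in C# minor is B.
The chord tones are F#, A, B, D#, giving B dominant seventh.

B dominant seventh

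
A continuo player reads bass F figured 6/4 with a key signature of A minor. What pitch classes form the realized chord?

F, B, D

A fourth above F in this key is B.
A sixth above F in this key is D.
Together with the bass F, this spells B diminished in second inversion.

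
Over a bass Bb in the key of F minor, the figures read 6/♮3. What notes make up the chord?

Bb, D, G

A third above Bb in this key is Db, made natural (D) by the ♮ figure.
A sixth above Bb in this key is G.
Together with the bass Bb, this spells G minor in first inversion.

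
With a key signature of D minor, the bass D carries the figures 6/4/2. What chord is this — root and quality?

E half-diminished seventh

The figures 6/4/2 indicate a seventh chord in third inversion.
In third inversion the root lies a second above the bass: a second above D in D minor is E.
The chord tones are D, E, G, Bb, giving E half-diminished seventh.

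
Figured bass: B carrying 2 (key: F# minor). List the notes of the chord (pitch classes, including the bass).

The written figures 2 are shorthand for 6/4/2: the 6/4 are implied.
A second above B in this key is C#.
A fourth above B in this key is E.
A sixth above B in this key is G#.
Together with the bass B, this spells C# minor seventh in third inversion.

B, C#, E, G#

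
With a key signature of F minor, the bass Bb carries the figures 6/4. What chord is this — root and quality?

The figures 6/4 indicate a triad in second inversion.
In second inversion the root lies a fourth above the bass: a fourth above Bb in F minor is Eb.
The chord tones are Bb, Eb, G, giving Eb major.

Eb major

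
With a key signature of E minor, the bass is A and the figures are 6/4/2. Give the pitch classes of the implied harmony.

A, B, D, F#

A second above A in this key is B.
A fourth above A in this key is D.
A sixth above A in this key is F#.
Together with the bass A, this spells B minor seventh in third inversion.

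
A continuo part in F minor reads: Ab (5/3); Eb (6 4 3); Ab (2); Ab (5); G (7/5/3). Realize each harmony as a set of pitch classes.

Ab (5/3): Ab, C, Eb.
Eb (6/4/3): Eb, G, Ab, C.
Ab (6/4/2): Ab, Bb, Db, F.
Ab (5/3): Ab, C, Eb.
G (7/5/3): G, Bb, Db, F.

Ab, C, Eb | Eb, G, Ab, C | Ab, Bb, Db, F | Ab, C, Eb | G, Bb, Db, F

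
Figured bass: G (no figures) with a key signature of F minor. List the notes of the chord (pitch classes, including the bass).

G, Bb, Db

An unfigured bass implies 5/3.
A third above G in this key is Bb.
A fifth above G in this key is Db.
Together with the bass G, this spells G diminished in root position.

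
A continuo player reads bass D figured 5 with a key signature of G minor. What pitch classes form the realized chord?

D, F, A

The written figures 5 are shorthand for 5/3: the 3 is implied.
A third above D in this key is F.
A fifth above D in this key is A.
Together with the bass D, this spells D minor in root position.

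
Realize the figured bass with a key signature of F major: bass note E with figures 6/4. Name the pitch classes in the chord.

E, A, C

A fourth above E in this key is A.
A sixth above E in this key is C.
Together with the bass E, this spells A minor in second inversion.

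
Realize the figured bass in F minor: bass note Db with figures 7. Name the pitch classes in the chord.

Db, F, Ab, C

The written figures 7 are shorthand for 7/5/3: the 5/3 are implied.
A third above Db in this key is F.
A fifth above Db in this key is Ab.
A seventh above Db in this key is C.
Together with the bass Db, this spells Db major seventh in root position.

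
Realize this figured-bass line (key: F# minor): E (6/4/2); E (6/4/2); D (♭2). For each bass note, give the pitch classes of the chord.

E, F#, A, C# | E, F#, A, C# | D, Eb, G#, B

E (6/4/2): E, F#, A, C#.
E (6/4/2): E, F#, A, C#.
D (6/4/b2): D, Eb, G#, B.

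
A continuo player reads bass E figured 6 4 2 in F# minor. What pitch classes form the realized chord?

E, F#, A, C#

A second above E in this key is F#.
A fourth above E in this key is A.
A sixth above E in this key is C#.
Together with the bass E, this spells F# minor seventh in third inversion.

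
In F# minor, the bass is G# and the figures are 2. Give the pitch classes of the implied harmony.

G#, A, C#, E

The written figures 2 are shorthand for 6/4/2: the 6/4 are implied.
A second above G# in this key is A.
A fourth above G# in this key is C#.
A sixth above G# in this key is E.
Together with the bass G#, this spells A major seventh in third inversion.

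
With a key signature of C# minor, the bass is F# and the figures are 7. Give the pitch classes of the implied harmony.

F#, A, C#, E

The written figures 7 are shorthand for 7/5/3: the 5/3 are implied.
A third above F# in this key is A.
A fifth above F# in this key is C#.
A seventh above F# in this key is E.
Together with the bass F#, this spells F# minor seventh in root position.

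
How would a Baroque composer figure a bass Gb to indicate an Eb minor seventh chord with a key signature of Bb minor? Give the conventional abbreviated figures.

Gb is the third of Eb minor seventh, so the chord is in first inversion.
A seventh chord in first inversion is figured 6/5/3, conventionally abbreviated 6/5.

6/5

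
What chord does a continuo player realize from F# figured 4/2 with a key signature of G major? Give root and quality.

The figures 4/2 indicate a seventh chord in third inversion.
In third inversion the root lies a second above the bass: a second above F# in G major is G.
The chord tones are F#, G, B, D, giving G major seventh.

G major seventh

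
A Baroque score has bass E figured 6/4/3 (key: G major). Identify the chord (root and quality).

A minor seventh

The figures 6/4/3 indicate a seventh chord in second inversion.
In second inversion the root lies a fourth above the bass: a fourth above E in G major is A.
The chord tones are E, G, A, C, giving A minor seventh.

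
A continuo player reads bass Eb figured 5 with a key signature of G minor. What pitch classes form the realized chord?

Eb, G, Bb

The written figures 5 are shorthand for 5/3: the 3 is implied.
A third above Eb in this key is G.
A fifth above Eb in this key is Bb.
Together with the bass Eb, this spells Eb major in root position.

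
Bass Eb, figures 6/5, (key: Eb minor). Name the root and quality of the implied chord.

Cb major seventh

The figures 6/5 indicate a seventh chord in first inversion.
In first inversion the root lies a sixth above the bass: a sixth above Eb in Eb minor is Cb.
The chord tones are Eb, Gb, Bb, Cb, giving Cb major seventh.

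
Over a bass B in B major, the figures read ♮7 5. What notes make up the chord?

The written figures ♮7 5 are shorthand for 7/5/3: the 3 is implied.
A third above B in this key is D#.
A fifth above B in this key is F#.
A seventh above B in this key is A#, made natural (A) by the ♮ figure.
Together with the bass B, this spells B dominant seventh in root position.

B, D#, F#, A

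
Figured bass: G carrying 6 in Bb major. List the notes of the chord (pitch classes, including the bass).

The written figures 6 are shorthand for 6/3: the 3 is implied.
A third above G in this key is Bb.
A sixth above G in this key is Eb.
Together with the bass G, this spells Eb major in first inversion.

G, Bb, Eb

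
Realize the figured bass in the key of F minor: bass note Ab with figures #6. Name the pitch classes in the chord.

The written figures #6 are shorthand for 6/3: the 3 is implied.
A third above Ab in this key is C.
A sixth above Ab in this key is F, raised to F# by the sharp.

Ab, C, F#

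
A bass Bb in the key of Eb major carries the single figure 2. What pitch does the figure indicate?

Counting 1 letter step above Bb lands on C; in Eb major, that letter is C.

C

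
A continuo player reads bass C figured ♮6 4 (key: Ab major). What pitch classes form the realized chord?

C, F, A

A fourth above C in this key is F.
A sixth above C in this key is Ab, made natural (A) by the ♮ figure.
Together with the bass C, this spells F major in second inversion.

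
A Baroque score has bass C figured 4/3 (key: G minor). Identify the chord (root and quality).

F dominant seventh

The figures 4/3 indicate a seventh chord in second inversion.
In second inversion the root lies a fourth above the bass: a fourth above C in G minor is F.
The chord tones are C, Eb, F, A, giving F dominant seventh.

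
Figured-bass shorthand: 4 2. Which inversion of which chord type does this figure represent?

4 2 is shorthand for 6/4/2.
Intervals of 6/4/2 above the bass form a seventh chord; the bass is the seventh, so this is third inversion.

seventh chord, third inversion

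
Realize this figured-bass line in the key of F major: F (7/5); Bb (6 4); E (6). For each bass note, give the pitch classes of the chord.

F, A, C, E | Bb, E, G | E, G, C

F (7/5/3): F, A, C, E.
Bb (6/4): Bb, E, G.
E (6/3): E, G, C.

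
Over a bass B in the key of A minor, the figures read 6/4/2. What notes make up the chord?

B, C, E, G

A second above B in this key is C.
A fourth above B in this key is E.
A sixth above B in this key is G.
Together with the bass B, this spells C major seventh in third inversion.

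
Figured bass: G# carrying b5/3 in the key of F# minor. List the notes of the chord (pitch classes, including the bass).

A third above G# in this key is B.
A fifth above G# in this key is D, lowered to Db by the flat.

G#, B, Db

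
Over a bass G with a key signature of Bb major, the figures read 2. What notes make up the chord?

G, A, C, Eb

The written figures 2 are shorthand for 6/4/2: the 6/4 are implied.
A second above G in this key is A.
A fourth above G in this key is C.
A sixth above G in this key is Eb.
Together with the bass G, this spells A half-diminished seventh in third inversion.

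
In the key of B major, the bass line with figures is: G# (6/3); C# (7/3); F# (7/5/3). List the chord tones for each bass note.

G# (6/3): G#, B, E.
C# (7/5/3): C#, E, G#, B.
F# (7/5/3): F#, A#, C#, E.

G#, B, E | C#, E, G#, B | F#, A#, C#, E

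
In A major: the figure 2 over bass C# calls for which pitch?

D

Counting 1 letter step above C# lands on D; in A major, that letter is D.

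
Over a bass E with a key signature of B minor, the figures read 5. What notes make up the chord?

The written figures 5 are shorthand for 5/3: the 3 is implied.
A third above E in this key is G.
A fifth above E in this key is B.
Together with the bass E, this spells E minor in root position.

E, G, B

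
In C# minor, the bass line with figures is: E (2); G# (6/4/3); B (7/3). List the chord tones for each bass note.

E, F#, A, C# | G#, B, C#, E | B, D#, F#, A

E (6/4/2): E, F#, A, C#.
G# (6/4/3): G#, B, C#, E.
B (7/5/3): B, D#, F#, A.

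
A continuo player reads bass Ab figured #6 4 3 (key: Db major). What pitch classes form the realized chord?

Ab, C, Db, F#

A third above Ab in this key is C.
A fourth above Ab in this key is Db.
A sixth above Ab in this key is F, raised to F# by the sharp.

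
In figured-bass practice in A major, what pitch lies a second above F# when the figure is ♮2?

G

Counting 1 letter step above F# lands on G; in A major, that letter is G#.
The ♮2 figure makes it natural, giving G.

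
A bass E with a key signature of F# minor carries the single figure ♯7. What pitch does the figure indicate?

Counting 6 letter steps above E lands on D; in F# minor, that letter is D.
The #7 figure raises it a semitone, giving D#.

D#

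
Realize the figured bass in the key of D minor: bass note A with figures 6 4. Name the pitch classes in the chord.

A, D, F

A fourth above A in this key is D.
A sixth above A in this key is F.
Together with the bass A, this spells D minor in second inversion.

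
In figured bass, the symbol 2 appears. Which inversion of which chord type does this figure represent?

2 is shorthand for 6/4/2.
Intervals of 6/4/2 above the bass form a seventh chord; the bass is the seventh, so this is third inversion.

seventh chord, third inversion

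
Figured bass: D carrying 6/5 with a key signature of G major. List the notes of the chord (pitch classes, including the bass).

D, F#, A, B

The written figures 6/5 are shorthand for 6/5/3: the 3 is implied.
A third above D in this key is F#.
A fifth above D in this key is A.
A sixth above D in this key is B.
Together with the bass D, this spells B minor seventh in first inversion.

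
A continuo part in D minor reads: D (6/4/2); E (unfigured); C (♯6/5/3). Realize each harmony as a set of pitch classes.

D, E, G, Bb | E, G, Bb | C, E, G, A#

D (6/4/2): D, E, G, Bb.
E (5/3): E, G, Bb.
C (#6/5/3): C, E, G, A#.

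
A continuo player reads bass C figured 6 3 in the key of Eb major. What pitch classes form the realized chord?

C, Eb, Ab

A third above C in this key is Eb.
A sixth above C in this key is Ab.
Together with the bass C, this spells Ab major in first inversion.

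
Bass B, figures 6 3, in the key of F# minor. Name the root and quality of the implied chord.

G# diminished

The figures 6 3 indicate a triad in first inversion.
In first inversion the root lies a sixth above the bass: a sixth above B in F# minor is G#.
The chord tones are B, D, G#, giving G# diminished.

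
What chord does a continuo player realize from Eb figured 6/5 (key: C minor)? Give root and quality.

C minor seventh

The figures 6/5 indicate a seventh chord in first inversion.
In first inversion the root lies a sixth above the bass: a sixth above Eb in C minor is C.
The chord tones are Eb, G, Bb, C, giving C minor seventh.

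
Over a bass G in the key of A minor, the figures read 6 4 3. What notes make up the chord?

G, B, C, E

A third above G in this key is B.
A fourth above G in this key is C.
A sixth above G in this key is E.
Together with the bass G, this spells C major seventh in second inversion.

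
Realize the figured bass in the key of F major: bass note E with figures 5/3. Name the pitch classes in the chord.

E, G, Bb

A third above E in this key is G.
A fifth above E in this key is Bb.
Together with the bass E, this spells E diminished in root position.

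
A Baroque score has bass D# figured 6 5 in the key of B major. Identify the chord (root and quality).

The figures 6 5 indicate a seventh chord in first inversion.
In first inversion the root lies a sixth above the bass: a sixth above D# in B major is B.
The chord tones are D#, F#, A#, B, giving B major seventh.

B major seventh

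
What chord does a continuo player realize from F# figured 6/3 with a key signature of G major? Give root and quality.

The figures 6/3 indicate a triad in first inversion.
In first inversion the root lies a sixth above the bass: a sixth above F# in G major is D.
The chord tones are F#, A, D, giving D major.

D major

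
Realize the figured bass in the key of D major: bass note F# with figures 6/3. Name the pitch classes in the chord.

F#, A, D

A third above F# in this key is A.
A sixth above F# in this key is D.
Together with the bass F#, this spells D major in first inversion.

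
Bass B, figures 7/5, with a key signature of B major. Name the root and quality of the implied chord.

The figures 7/5 indicate a seventh chord in root position.
In root position the bass is the root, so the root is B.
The chord tones are B, D#, F#, A#, giving B major seventh.

B major seventh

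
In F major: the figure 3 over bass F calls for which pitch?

Counting 2 letter steps above F lands on A; in F major, that letter is A.

A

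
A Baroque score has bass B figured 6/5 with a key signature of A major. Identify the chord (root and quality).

G# half-diminished seventh

The figures 6/5 indicate a seventh chord in first inversion.
In first inversion the root lies a sixth above the bass: a sixth above B in A major is G#.
The chord tones are B, D, F#, G#, giving G# half-diminished seventh.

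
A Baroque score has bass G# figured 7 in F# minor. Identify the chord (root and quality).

The figures 7 indicate a seventh chord in root position.
In root position the bass is the root, so the root is G#.
The chord tones are G#, B, D, F#, giving G# half-diminished seventh.

G# half-diminished seventh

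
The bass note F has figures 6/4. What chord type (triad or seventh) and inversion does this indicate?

triad, second inversion

Intervals of 6/4 above the bass form a triad; the bass is the fifth, so this is second inversion.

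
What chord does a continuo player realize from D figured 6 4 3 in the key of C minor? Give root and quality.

The figures 6 4 3 indicate a seventh chord in second inversion.
In second inversion the root lies a fourth above the bass: a fourth above D in C minor is G.
The chord tones are D, F, G, Bb, giving G minor seventh.

G minor seventh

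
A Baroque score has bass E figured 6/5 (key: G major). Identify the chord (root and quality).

C major seventh

The figures 6/5 indicate a seventh chord in first inversion.
In first inversion the root lies a sixth above the bass: a sixth above E in G major is C.
The chord tones are E, G, B, C, giving C major seventh.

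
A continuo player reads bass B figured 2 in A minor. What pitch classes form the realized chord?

The written figures 2 are shorthand for 6/4/2: the 6/4 are implied.
A second above B in this key is C.
A fourth above B in this key is E.
A sixth above B in this key is G.
Together with the bass B, this spells C major seventh in third inversion.

B, C, E, G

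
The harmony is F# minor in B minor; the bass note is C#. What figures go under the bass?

6/4

C# is the fifth of F# minor, so the chord is in second inversion.
A triad in second inversion is figured 6/4, conventionally abbreviated 6/4.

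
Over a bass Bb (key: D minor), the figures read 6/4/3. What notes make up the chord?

A third above Bb in this key is D.
A fourth above Bb in this key is E.
A sixth above Bb in this key is G.
Together with the bass Bb, this spells E half-diminished seventh in second inversion.

Bb, D, E, G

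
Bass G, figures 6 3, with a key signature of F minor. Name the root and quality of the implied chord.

Eb major

The figures 6 3 indicate a triad in first inversion.
In first inversion the root lies a sixth above the bass: a sixth above G in F minor is Eb.
The chord tones are G, Bb, Eb, giving Eb major.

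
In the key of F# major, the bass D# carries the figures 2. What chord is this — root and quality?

E# half-diminished seventh

The figures 2 indicate a seventh chord in third inversion.
In third inversion the root lies a second above the bass: a second above D# in F# major is E#.
The chord tones are D#, E#, G#, B, giving E# half-diminished seventh.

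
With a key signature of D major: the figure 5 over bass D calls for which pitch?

A

Counting 4 letter steps above D lands on A; in D major, that letter is A.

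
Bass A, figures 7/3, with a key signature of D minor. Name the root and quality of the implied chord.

A minor seventh

The figures 7/3 indicate a seventh chord in root position.
In root position the bass is the root, so the root is A.
The chord tones are A, C, E, G, giving A minor seventh.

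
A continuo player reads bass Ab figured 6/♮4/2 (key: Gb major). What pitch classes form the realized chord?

Ab, Bb, D, F

A second above Ab in this key is Bb.
A fourth above Ab in this key is Db, made natural (D) by the ♮ figure.
A sixth above Ab in this key is F.
Together with the bass Ab, this spells Bb dominant seventh in third inversion.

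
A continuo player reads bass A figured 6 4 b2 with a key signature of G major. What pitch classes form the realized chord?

A second above A in this key is B, lowered to Bb by the flat.
A fourth above A in this key is D.
A sixth above A in this key is F#.
Together with the bass A, this spells Bb augmented major seventh in third inversion.

A, Bb, D, F#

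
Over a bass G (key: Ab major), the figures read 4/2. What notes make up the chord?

G, Ab, C, Eb

The written figures 4/2 are shorthand for 6/4/2: the 6 is implied.
A second above G in this key is Ab.
A fourth above G in this key is C.
A sixth above G in this key is Eb.
Together with the bass G, this spells Ab major seventh in third inversion.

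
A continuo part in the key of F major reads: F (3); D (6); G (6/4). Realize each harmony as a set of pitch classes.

F (5/3): F, A, C.
D (6/3): D, F, Bb.
G (6/4): G, C, E.

F, A, C | D, F, Bb | G, C, E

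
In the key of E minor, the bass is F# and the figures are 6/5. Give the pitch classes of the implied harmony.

F#, A, C, D

The written figures 6/5 are shorthand for 6/5/3: the 3 is implied.
A third above F# in this key is A.
A fifth above F# in this key is C.
A sixth above F# in this key is D.
Together with the bass F#, this spells D dominant seventh in first inversion.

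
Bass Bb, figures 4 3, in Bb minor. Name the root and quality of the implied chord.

The figures 4 3 indicate a seventh chord in second inversion.
In second inversion the root lies a fourth above the bass: a fourth above Bb in Bb minor is Eb.
The chord tones are Bb, Db, Eb, Gb, giving Eb minor seventh.

Eb minor seventh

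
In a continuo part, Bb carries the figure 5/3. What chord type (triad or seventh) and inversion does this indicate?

triad, root position

Intervals of 5/3 above the bass form a triad; the bass is the root, so this is root position.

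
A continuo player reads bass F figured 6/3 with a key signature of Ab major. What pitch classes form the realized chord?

F, Ab, Db

A third above F in this key is Ab.
A sixth above F in this key is Db.
Together with the bass F, this spells Db major in first inversion.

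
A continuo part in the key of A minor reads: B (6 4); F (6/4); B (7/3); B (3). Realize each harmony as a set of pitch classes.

B, E, G | F, B, D | B, D, F, A | B, D, F

B (6/4): B, E, G.
F (6/4): F, B, D.
B (7/5/3): B, D, F, A.
B (5/3): B, D, F.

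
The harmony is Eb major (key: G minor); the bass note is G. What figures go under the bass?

6

G is the third of Eb major, so the chord is in first inversion.
A triad in first inversion is figured 6/3, conventionally abbreviated 6.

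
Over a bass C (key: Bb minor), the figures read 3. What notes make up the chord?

C, Eb, Gb

The written figures 3 are shorthand for 5/3: the 5 is implied.
A third above C in this key is Eb.
A fifth above C in this key is Gb.
Together with the bass C, this spells C diminished in root position.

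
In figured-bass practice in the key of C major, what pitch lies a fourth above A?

D

Counting 3 letter steps above A lands on D; in C major, that letter is D.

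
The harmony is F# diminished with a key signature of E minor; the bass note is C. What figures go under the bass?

C is the fifth of F# diminished, so the chord is in second inversion.
A triad in second inversion is figured 6/4, conventionally abbreviated 6/4.

6/4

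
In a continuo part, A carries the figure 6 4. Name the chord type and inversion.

Intervals of 6/4 above the bass form a triad; the bass is the fifth, so this is second inversion.

triad, second inversion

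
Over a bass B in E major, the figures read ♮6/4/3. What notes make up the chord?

A third above B in this key is D#.
A fourth above B in this key is E.
A sixth above B in this key is G#, made natural (G) by the ♮ figure.
Together with the bass B, this spells E minor-major seventh in second inversion.

B, D#, E, G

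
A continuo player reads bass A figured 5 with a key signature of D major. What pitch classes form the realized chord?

A, C#, E

The written figures 5 are shorthand for 5/3: the 3 is implied.
A third above A in this key is C#.
A fifth above A in this key is E.
Together with the bass A, this spells A major in root position.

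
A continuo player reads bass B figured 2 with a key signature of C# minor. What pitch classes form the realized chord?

B, C#, E, G#

The written figures 2 are shorthand for 6/4/2: the 6/4 are implied.
A second above B in this key is C#.
A fourth above B in this key is E.
A sixth above B in this key is G#.
Together with the bass B, this spells C# minor seventh in third inversion.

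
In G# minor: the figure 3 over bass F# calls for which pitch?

Counting 2 letter steps above F# lands on A; in G# minor, that letter is A#.

A#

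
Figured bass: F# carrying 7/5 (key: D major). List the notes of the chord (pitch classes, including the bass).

The written figures 7/5 are shorthand for 7/5/3: the 3 is implied.
A third above F# in this key is A.
A fifth above F# in this key is C#.
A seventh above F# in this key is E.
Together with the bass F#, this spells F# minor seventh in root position.

F#, A, C#, E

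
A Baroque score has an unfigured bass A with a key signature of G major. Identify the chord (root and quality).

An unfigured bass indicates a triad in root position.
In root position the bass is the root, so the root is A.
The chord tones are A, C, E, giving A minor.

A minor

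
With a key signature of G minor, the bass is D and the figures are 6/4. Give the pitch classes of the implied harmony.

A fourth above D in this key is G.
A sixth above D in this key is Bb.
Together with the bass D, this spells G minor in second inversion.

D, G, Bb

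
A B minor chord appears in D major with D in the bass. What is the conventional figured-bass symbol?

6

D is the third of B minor, so the chord is in first inversion.
A triad in first inversion is figured 6/3, conventionally abbreviated 6.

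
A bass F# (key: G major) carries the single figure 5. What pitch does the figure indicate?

Counting 4 letter steps above F# lands on C; in G major, that letter is C.

C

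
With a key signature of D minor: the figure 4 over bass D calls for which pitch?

G

Counting 3 letter steps above D lands on G; in D minor, that letter is G.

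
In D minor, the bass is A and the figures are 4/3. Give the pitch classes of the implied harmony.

The written figures 4/3 are shorthand for 6/4/3: the 6 is implied.
A third above A in this key is C.
A fourth above A in this key is D.
A sixth above A in this key is F.
Together with the bass A, this spells D minor seventh in second inversion.

A, C, D, F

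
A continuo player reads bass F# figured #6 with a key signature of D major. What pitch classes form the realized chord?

The written figures #6 are shorthand for 6/3: the 3 is implied.
A third above F# in this key is A.
A sixth above F# in this key is D, raised to D# by the sharp.
Together with the bass F#, this spells D# diminished in first inversion.

F#, A, D#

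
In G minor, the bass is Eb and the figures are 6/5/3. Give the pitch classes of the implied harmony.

A third above Eb in this key is G.
A fifth above Eb in this key is Bb.
A sixth above Eb in this key is C.
Together with the bass Eb, this spells C minor seventh in first inversion.

Eb, G, Bb, C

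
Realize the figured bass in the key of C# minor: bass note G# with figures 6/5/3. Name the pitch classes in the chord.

A third above G# in this key is B.
A fifth above G# in this key is D#.
A sixth above G# in this key is E.
Together with the bass G#, this spells E major seventh in first inversion.

G#, B, D#, E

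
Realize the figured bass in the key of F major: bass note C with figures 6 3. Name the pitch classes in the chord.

C, E, A

A third above C in this key is E.
A sixth above C in this key is A.
Together with the bass C, this spells A minor in first inversion.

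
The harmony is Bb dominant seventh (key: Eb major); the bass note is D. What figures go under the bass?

D is the third of Bb dominant seventh, so the chord is in first inversion.
A seventh chord in first inversion is figured 6/5/3, conventionally abbreviated 6/5.

6/5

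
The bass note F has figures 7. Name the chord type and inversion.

7 is shorthand for 7/5/3.
Intervals of 7/5/3 above the bass form a seventh chord; the bass is the root, so this is root position.

seventh chord, root position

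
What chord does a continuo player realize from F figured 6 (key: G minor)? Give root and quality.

The figures 6 indicate a triad in first inversion.
In first inversion the root lies a sixth above the bass: a sixth above F in G minor is D.
The chord tones are F, A, D, giving D minor.

D minor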